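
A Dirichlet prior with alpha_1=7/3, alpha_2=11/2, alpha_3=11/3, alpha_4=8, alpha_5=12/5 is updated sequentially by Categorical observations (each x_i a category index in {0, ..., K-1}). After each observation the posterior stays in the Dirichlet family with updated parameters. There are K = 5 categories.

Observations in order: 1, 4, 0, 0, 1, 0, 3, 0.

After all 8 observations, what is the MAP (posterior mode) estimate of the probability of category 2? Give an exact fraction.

80/747

obs 1: x=1 → posterior Dirichlet(7/3, 13/2, 11/3, 8, 12/5)
obs 2: x=4 → posterior Dirichlet(7/3, 13/2, 11/3, 8, 17/5)
obs 3: x=0 → posterior Dirichlet(10/3, 13/2, 11/3, 8, 17/5)
obs 4: x=0 → posterior Dirichlet(13/3, 13/2, 11/3, 8, 17/5)
obs 5: x=1 → posterior Dirichlet(13/3, 15/2, 11/3, 8, 17/5)
obs 6: x=0 → posterior Dirichlet(16/3, 15/2, 11/3, 8, 17/5)
obs 7: x=3 → posterior Dirichlet(16/3, 15/2, 11/3, 9, 17/5)
obs 8: x=0 → posterior Dirichlet(19/3, 15/2, 11/3, 9, 17/5)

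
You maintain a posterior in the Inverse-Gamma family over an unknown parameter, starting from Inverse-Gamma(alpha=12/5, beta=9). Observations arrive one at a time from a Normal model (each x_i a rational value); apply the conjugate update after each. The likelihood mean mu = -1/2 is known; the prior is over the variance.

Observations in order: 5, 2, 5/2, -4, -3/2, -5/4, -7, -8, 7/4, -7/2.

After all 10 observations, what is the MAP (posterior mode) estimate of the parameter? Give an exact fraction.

obs 1: x=5 → posterior Inverse-Gamma(29/10, 193/8)
obs 2: x=2 → posterior Inverse-Gamma(17/5, 109/4)
obs 3: x=5/2 → posterior Inverse-Gamma(39/10, 127/4)
obs 4: x=-4 → posterior Inverse-Gamma(22/5, 303/8)
obs 5: x=-3/2 → posterior Inverse-Gamma(49/10, 307/8)
obs 6: x=-5/4 → posterior Inverse-Gamma(27/5, 1237/32)
obs 7: x=-7 → posterior Inverse-Gamma(59/10, 1913/32)
obs 8: x=-8 → posterior Inverse-Gamma(32/5, 2813/32)
obs 9: x=7/4 → posterior Inverse-Gamma(69/10, 1447/16)
obs 10: x=-7/2 → posterior Inverse-Gamma(37/5, 1519/16)

1085/96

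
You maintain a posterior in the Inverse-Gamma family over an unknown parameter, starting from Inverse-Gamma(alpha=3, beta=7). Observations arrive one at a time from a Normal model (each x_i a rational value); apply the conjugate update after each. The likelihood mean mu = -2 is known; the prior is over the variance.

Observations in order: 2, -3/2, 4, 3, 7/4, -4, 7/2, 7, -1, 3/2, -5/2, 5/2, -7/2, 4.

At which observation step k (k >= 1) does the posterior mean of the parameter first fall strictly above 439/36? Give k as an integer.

obs 1: x=2 → posterior Inverse-Gamma(7/2, 15)
obs 2: x=-3/2 → posterior Inverse-Gamma(4, 121/8)
obs 3: x=4 → posterior Inverse-Gamma(9/2, 265/8)
obs 4: x=3 → posterior Inverse-Gamma(5, 365/8)
obs 5: x=7/4 → posterior Inverse-Gamma(11/2, 1685/32)
obs 6: x=-4 → posterior Inverse-Gamma(6, 1749/32)
obs 7: x=7/2 → posterior Inverse-Gamma(13/2, 2233/32)
obs 8: x=7 → posterior Inverse-Gamma(7, 3529/32)
obs 9: x=-1 → posterior Inverse-Gamma(15/2, 3545/32)
obs 10: x=3/2 → posterior Inverse-Gamma(8, 3741/32)
obs 11: x=-5/2 → posterior Inverse-Gamma(17/2, 3745/32)
obs 12: x=5/2 → posterior Inverse-Gamma(9, 4069/32)
obs 13: x=-7/2 → posterior Inverse-Gamma(19/2, 4105/32)
obs 14: x=4 → posterior Inverse-Gamma(10, 4681/32)

k = 7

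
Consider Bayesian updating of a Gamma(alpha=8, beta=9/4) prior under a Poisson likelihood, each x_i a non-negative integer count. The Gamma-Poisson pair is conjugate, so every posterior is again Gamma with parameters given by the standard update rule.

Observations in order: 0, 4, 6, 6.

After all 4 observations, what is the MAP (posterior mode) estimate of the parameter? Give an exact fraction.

92/25

obs 1: x=0 → posterior Gamma(8, 13/4)
obs 2: x=4 → posterior Gamma(12, 17/4)
obs 3: x=6 → posterior Gamma(18, 21/4)
obs 4: x=6 → posterior Gamma(24, 25/4)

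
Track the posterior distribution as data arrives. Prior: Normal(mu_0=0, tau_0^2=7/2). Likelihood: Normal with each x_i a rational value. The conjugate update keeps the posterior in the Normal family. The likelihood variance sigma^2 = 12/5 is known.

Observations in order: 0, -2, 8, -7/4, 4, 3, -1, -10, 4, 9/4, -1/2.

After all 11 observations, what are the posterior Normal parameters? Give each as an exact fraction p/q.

mu_0=210/409, tau_0^2=84/409

obs 1: x=0 → posterior Normal(0, 84/59)
obs 2: x=-2 → posterior Normal(-35/47, 42/47)
obs 3: x=8 → posterior Normal(70/43, 28/43)
obs 4: x=-7/4 → posterior Normal(595/656, 21/41)
obs 5: x=4 → posterior Normal(1155/796, 84/199)
obs 6: x=3 → posterior Normal(175/104, 14/39)
obs 7: x=-1 → posterior Normal(1435/1076, 84/269)
obs 8: x=-10 → posterior Normal(35/1216, 21/76)
obs 9: x=4 → posterior Normal(595/1356, 28/113)
obs 10: x=9/4 → posterior Normal(455/748, 42/187)
obs 11: x=-1/2 → posterior Normal(210/409, 84/409)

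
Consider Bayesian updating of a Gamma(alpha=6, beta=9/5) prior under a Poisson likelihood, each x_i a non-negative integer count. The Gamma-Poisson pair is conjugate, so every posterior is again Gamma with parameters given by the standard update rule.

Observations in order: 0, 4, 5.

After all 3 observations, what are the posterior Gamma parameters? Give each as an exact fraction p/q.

obs 1: x=0 → posterior Gamma(6, 14/5)
obs 2: x=4 → posterior Gamma(10, 19/5)
obs 3: x=5 → posterior Gamma(15, 24/5)

alpha=15, beta=24/5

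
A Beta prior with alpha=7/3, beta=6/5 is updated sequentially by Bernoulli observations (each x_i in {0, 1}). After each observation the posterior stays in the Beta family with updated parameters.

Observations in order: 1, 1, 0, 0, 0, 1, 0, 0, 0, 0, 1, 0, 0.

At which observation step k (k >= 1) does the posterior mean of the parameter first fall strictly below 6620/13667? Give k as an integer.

k = 8

obs 1: x=1 → posterior Beta(10/3, 6/5)
obs 2: x=1 → posterior Beta(13/3, 6/5)
obs 3: x=0 → posterior Beta(13/3, 11/5)
obs 4: x=0 → posterior Beta(13/3, 16/5)
obs 5: x=0 → posterior Beta(13/3, 21/5)
obs 6: x=1 → posterior Beta(16/3, 21/5)
obs 7: x=0 → posterior Beta(16/3, 26/5)
obs 8: x=0 → posterior Beta(16/3, 31/5)
obs 9: x=0 → posterior Beta(16/3, 36/5)
obs 10: x=0 → posterior Beta(16/3, 41/5)
obs 11: x=1 → posterior Beta(19/3, 41/5)
obs 12: x=0 → posterior Beta(19/3, 46/5)
obs 13: x=0 → posterior Beta(19/3, 51/5)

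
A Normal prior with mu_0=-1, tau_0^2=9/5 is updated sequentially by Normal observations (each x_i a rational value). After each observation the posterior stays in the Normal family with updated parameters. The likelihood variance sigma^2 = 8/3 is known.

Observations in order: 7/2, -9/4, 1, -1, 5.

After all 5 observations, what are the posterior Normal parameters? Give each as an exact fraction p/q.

obs 1: x=7/2 → posterior Normal(109/134, 72/67)
obs 2: x=-9/4 → posterior Normal(-25/376, 36/47)
obs 3: x=1 → posterior Normal(83/484, 72/121)
obs 4: x=-1 → posterior Normal(-25/592, 18/37)
obs 5: x=5 → posterior Normal(103/140, 72/175)

mu_0=103/140, tau_0^2=72/175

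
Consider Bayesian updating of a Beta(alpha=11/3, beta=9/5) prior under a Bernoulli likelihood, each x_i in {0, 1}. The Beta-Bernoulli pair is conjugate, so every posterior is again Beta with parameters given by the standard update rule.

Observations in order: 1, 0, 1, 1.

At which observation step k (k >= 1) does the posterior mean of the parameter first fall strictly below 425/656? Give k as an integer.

k = 2

obs 1: x=1 → posterior Beta(14/3, 9/5)
obs 2: x=0 → posterior Beta(14/3, 14/5)
obs 3: x=1 → posterior Beta(17/3, 14/5)
obs 4: x=1 → posterior Beta(20/3, 14/5)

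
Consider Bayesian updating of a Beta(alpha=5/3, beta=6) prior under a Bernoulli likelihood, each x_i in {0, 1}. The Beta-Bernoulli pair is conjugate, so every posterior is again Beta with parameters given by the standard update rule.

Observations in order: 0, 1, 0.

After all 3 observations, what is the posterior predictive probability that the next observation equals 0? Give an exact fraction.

3/4

obs 1: x=0 → posterior Beta(5/3, 7)
obs 2: x=1 → posterior Beta(8/3, 7)
obs 3: x=0 → posterior Beta(8/3, 8)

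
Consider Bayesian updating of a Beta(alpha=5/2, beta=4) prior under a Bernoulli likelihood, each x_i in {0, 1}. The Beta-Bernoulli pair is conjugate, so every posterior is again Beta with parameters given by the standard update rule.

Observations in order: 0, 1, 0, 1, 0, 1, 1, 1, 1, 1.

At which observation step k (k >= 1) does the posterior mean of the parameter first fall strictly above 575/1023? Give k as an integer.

k = 10

obs 1: x=0 → posterior Beta(5/2, 5)
obs 2: x=1 → posterior Beta(7/2, 5)
obs 3: x=0 → posterior Beta(7/2, 6)
obs 4: x=1 → posterior Beta(9/2, 6)
obs 5: x=0 → posterior Beta(9/2, 7)
obs 6: x=1 → posterior Beta(11/2, 7)
obs 7: x=1 → posterior Beta(13/2, 7)
obs 8: x=1 → posterior Beta(15/2, 7)
obs 9: x=1 → posterior Beta(17/2, 7)
obs 10: x=1 → posterior Beta(19/2, 7)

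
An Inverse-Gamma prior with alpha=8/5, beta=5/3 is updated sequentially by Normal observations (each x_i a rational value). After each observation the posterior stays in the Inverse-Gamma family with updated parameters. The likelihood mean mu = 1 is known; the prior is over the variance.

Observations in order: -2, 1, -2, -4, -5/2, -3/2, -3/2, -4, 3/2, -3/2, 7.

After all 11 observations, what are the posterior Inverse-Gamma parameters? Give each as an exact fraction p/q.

alpha=71/10, beta=1663/24

obs 1: x=-2 → posterior Inverse-Gamma(21/10, 37/6)
obs 2: x=1 → posterior Inverse-Gamma(13/5, 37/6)
obs 3: x=-2 → posterior Inverse-Gamma(31/10, 32/3)
obs 4: x=-4 → posterior Inverse-Gamma(18/5, 139/6)
obs 5: x=-5/2 → posterior Inverse-Gamma(41/10, 703/24)
obs 6: x=-3/2 → posterior Inverse-Gamma(23/5, 389/12)
obs 7: x=-3/2 → posterior Inverse-Gamma(51/10, 853/24)
obs 8: x=-4 → posterior Inverse-Gamma(28/5, 1153/24)
obs 9: x=3/2 → posterior Inverse-Gamma(61/10, 289/6)
obs 10: x=-3/2 → posterior Inverse-Gamma(33/5, 1231/24)
obs 11: x=7 → posterior Inverse-Gamma(71/10, 1663/24)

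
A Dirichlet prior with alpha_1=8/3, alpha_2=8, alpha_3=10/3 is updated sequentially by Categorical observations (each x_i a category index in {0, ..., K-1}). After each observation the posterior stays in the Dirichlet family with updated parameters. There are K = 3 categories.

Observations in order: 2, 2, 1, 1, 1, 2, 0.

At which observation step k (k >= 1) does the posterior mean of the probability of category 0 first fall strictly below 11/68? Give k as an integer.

obs 1: x=2 → posterior Dirichlet(8/3, 8, 13/3)
obs 2: x=2 → posterior Dirichlet(8/3, 8, 16/3)
obs 3: x=1 → posterior Dirichlet(8/3, 9, 16/3)
obs 4: x=1 → posterior Dirichlet(8/3, 10, 16/3)
obs 5: x=1 → posterior Dirichlet(8/3, 11, 16/3)
obs 6: x=2 → posterior Dirichlet(8/3, 11, 19/3)
obs 7: x=0 → posterior Dirichlet(11/3, 11, 19/3)

k = 3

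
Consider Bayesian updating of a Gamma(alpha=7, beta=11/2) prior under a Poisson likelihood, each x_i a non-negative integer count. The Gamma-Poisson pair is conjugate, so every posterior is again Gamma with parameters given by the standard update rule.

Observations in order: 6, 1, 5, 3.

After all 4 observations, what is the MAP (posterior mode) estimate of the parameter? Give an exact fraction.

42/19

obs 1: x=6 → posterior Gamma(13, 13/2)
obs 2: x=1 → posterior Gamma(14, 15/2)
obs 3: x=5 → posterior Gamma(19, 17/2)
obs 4: x=3 → posterior Gamma(22, 19/2)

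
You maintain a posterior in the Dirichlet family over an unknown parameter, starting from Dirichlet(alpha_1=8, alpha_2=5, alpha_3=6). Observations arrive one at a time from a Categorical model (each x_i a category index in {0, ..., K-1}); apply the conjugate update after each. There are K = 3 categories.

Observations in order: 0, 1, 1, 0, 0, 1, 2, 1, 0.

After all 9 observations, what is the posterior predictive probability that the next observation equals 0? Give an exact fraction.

obs 1: x=0 → posterior Dirichlet(9, 5, 6)
obs 2: x=1 → posterior Dirichlet(9, 6, 6)
obs 3: x=1 → posterior Dirichlet(9, 7, 6)
obs 4: x=0 → posterior Dirichlet(10, 7, 6)
obs 5: x=0 → posterior Dirichlet(11, 7, 6)
obs 6: x=1 → posterior Dirichlet(11, 8, 6)
obs 7: x=2 → posterior Dirichlet(11, 8, 7)
obs 8: x=1 → posterior Dirichlet(11, 9, 7)
obs 9: x=0 → posterior Dirichlet(12, 9, 7)

3/7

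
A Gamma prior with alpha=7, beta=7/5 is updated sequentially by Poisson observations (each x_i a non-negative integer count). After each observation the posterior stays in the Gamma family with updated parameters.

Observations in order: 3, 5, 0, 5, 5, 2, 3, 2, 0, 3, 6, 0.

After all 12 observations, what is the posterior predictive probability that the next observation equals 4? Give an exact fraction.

obs 1: x=3 → posterior Gamma(10, 12/5)
obs 2: x=5 → posterior Gamma(15, 17/5)
obs 3: x=0 → posterior Gamma(15, 22/5)
obs 4: x=5 → posterior Gamma(20, 27/5)
obs 5: x=5 → posterior Gamma(25, 32/5)
obs 6: x=2 → posterior Gamma(27, 37/5)
obs 7: x=3 → posterior Gamma(30, 42/5)
obs 8: x=2 → posterior Gamma(32, 47/5)
obs 9: x=0 → posterior Gamma(32, 52/5)
obs 10: x=3 → posterior Gamma(35, 57/5)
obs 11: x=6 → posterior Gamma(41, 62/5)
obs 12: x=0 → posterior Gamma(41, 67/5)

62761016006958454799743449535163795315361143886464664957743645586350835457051073125/380156428972621598383223656459599478681646685259148688819302633532341218257489887232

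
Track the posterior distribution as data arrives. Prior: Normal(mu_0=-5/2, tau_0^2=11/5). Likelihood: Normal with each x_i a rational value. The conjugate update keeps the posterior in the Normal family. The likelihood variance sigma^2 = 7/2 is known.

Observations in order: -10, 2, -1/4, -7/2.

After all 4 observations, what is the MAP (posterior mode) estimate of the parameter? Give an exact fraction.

-346/123

obs 1: x=-10 → posterior Normal(-205/38, 77/57)
obs 2: x=2 → posterior Normal(-527/158, 77/79)
obs 3: x=-1/4 → posterior Normal(-269/101, 77/101)
obs 4: x=-7/2 → posterior Normal(-346/123, 77/123)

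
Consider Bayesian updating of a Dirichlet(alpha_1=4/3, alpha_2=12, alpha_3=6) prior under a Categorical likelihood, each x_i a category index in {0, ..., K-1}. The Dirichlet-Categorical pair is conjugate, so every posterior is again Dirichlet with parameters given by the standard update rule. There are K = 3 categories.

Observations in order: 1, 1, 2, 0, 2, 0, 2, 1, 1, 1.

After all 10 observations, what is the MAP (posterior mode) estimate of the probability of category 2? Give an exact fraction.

24/79

obs 1: x=1 → posterior Dirichlet(4/3, 13, 6)
obs 2: x=1 → posterior Dirichlet(4/3, 14, 6)
obs 3: x=2 → posterior Dirichlet(4/3, 14, 7)
obs 4: x=0 → posterior Dirichlet(7/3, 14, 7)
obs 5: x=2 → posterior Dirichlet(7/3, 14, 8)
obs 6: x=0 → posterior Dirichlet(10/3, 14, 8)
obs 7: x=2 → posterior Dirichlet(10/3, 14, 9)
obs 8: x=1 → posterior Dirichlet(10/3, 15, 9)
obs 9: x=1 → posterior Dirichlet(10/3, 16, 9)
obs 10: x=1 → posterior Dirichlet(10/3, 17, 9)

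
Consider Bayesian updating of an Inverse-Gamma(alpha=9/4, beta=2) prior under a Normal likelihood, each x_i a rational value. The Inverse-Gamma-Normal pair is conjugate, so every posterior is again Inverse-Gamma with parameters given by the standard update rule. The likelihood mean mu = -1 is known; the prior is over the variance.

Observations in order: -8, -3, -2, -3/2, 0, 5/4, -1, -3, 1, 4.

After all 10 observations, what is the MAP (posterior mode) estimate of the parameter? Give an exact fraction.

519/88

obs 1: x=-8 → posterior Inverse-Gamma(11/4, 53/2)
obs 2: x=-3 → posterior Inverse-Gamma(13/4, 57/2)
obs 3: x=-2 → posterior Inverse-Gamma(15/4, 29)
obs 4: x=-3/2 → posterior Inverse-Gamma(17/4, 233/8)
obs 5: x=0 → posterior Inverse-Gamma(19/4, 237/8)
obs 6: x=5/4 → posterior Inverse-Gamma(21/4, 1029/32)
obs 7: x=-1 → posterior Inverse-Gamma(23/4, 1029/32)
obs 8: x=-3 → posterior Inverse-Gamma(25/4, 1093/32)
obs 9: x=1 → posterior Inverse-Gamma(27/4, 1157/32)
obs 10: x=4 → posterior Inverse-Gamma(29/4, 1557/32)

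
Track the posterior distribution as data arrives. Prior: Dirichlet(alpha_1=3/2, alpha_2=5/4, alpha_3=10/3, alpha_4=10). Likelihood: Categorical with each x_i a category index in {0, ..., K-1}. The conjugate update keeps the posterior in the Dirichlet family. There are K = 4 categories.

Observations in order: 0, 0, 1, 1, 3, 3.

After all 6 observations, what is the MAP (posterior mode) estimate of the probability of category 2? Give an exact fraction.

obs 1: x=0 → posterior Dirichlet(5/2, 5/4, 10/3, 10)
obs 2: x=0 → posterior Dirichlet(7/2, 5/4, 10/3, 10)
obs 3: x=1 → posterior Dirichlet(7/2, 9/4, 10/3, 10)
obs 4: x=1 → posterior Dirichlet(7/2, 13/4, 10/3, 10)
obs 5: x=3 → posterior Dirichlet(7/2, 13/4, 10/3, 11)
obs 6: x=3 → posterior Dirichlet(7/2, 13/4, 10/3, 12)

4/31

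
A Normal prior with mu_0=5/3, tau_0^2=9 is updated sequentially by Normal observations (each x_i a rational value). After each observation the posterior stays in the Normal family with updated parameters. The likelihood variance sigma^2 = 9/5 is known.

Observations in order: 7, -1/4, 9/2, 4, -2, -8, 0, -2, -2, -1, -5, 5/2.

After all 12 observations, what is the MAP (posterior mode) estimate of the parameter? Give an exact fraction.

-115/732

obs 1: x=7 → posterior Normal(55/9, 3/2)
obs 2: x=-1/4 → posterior Normal(425/132, 9/11)
obs 3: x=9/2 → posterior Normal(695/192, 9/16)
obs 4: x=4 → posterior Normal(935/252, 3/7)
obs 5: x=-2 → posterior Normal(815/312, 9/26)
obs 6: x=-8 → posterior Normal(335/372, 9/31)
obs 7: x=0 → posterior Normal(335/432, 1/4)
obs 8: x=-2 → posterior Normal(215/492, 9/41)
obs 9: x=-2 → posterior Normal(95/552, 9/46)
obs 10: x=-1 → posterior Normal(35/612, 3/17)
obs 11: x=-5 → posterior Normal(-265/672, 9/56)
obs 12: x=5/2 → posterior Normal(-115/732, 9/61)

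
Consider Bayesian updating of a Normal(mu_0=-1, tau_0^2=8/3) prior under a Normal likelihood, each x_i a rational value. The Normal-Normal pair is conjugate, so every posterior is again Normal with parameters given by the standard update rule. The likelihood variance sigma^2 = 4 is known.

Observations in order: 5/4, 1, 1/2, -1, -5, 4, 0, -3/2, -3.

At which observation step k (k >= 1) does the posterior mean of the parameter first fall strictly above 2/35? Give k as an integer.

k = 2

obs 1: x=5/4 → posterior Normal(-1/10, 8/5)
obs 2: x=1 → posterior Normal(3/14, 8/7)
obs 3: x=1/2 → posterior Normal(5/18, 8/9)
obs 4: x=-1 → posterior Normal(1/22, 8/11)
obs 5: x=-5 → posterior Normal(-19/26, 8/13)
obs 6: x=4 → posterior Normal(-1/10, 8/15)
obs 7: x=0 → posterior Normal(-3/34, 8/17)
obs 8: x=-3/2 → posterior Normal(-9/38, 8/19)
obs 9: x=-3 → posterior Normal(-1/2, 8/21)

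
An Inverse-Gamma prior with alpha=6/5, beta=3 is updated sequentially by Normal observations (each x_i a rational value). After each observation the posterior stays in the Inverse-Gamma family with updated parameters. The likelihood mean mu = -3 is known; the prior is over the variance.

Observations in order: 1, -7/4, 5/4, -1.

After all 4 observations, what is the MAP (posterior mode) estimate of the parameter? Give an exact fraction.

obs 1: x=1 → posterior Inverse-Gamma(17/10, 11)
obs 2: x=-7/4 → posterior Inverse-Gamma(11/5, 377/32)
obs 3: x=5/4 → posterior Inverse-Gamma(27/10, 333/16)
obs 4: x=-1 → posterior Inverse-Gamma(16/5, 365/16)

1825/336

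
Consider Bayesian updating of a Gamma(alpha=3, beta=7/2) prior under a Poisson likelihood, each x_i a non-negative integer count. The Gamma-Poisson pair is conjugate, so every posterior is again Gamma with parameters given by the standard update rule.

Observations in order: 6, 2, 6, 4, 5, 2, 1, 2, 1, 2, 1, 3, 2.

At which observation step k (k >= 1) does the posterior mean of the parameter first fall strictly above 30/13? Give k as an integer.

k = 3

obs 1: x=6 → posterior Gamma(9, 9/2)
obs 2: x=2 → posterior Gamma(11, 11/2)
obs 3: x=6 → posterior Gamma(17, 13/2)
obs 4: x=4 → posterior Gamma(21, 15/2)
obs 5: x=5 → posterior Gamma(26, 17/2)
obs 6: x=2 → posterior Gamma(28, 19/2)
obs 7: x=1 → posterior Gamma(29, 21/2)
obs 8: x=2 → posterior Gamma(31, 23/2)
obs 9: x=1 → posterior Gamma(32, 25/2)
obs 10: x=2 → posterior Gamma(34, 27/2)
obs 11: x=1 → posterior Gamma(35, 29/2)
obs 12: x=3 → posterior Gamma(38, 31/2)
obs 13: x=2 → posterior Gamma(40, 33/2)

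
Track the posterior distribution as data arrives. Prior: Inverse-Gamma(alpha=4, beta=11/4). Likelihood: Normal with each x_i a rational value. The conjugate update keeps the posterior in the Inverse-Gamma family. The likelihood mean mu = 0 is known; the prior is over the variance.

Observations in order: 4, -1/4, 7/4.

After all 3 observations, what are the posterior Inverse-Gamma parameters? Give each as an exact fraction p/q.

alpha=11/2, beta=197/16

obs 1: x=4 → posterior Inverse-Gamma(9/2, 43/4)
obs 2: x=-1/4 → posterior Inverse-Gamma(5, 345/32)
obs 3: x=7/4 → posterior Inverse-Gamma(11/2, 197/16)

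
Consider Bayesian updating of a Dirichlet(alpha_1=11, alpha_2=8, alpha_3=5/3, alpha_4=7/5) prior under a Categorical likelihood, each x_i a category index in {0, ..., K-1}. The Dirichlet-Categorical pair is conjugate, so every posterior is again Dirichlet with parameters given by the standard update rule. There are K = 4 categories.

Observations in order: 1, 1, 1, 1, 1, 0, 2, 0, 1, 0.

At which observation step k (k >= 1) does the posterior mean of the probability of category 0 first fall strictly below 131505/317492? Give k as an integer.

k = 5

obs 1: x=1 → posterior Dirichlet(11, 9, 5/3, 7/5)
obs 2: x=1 → posterior Dirichlet(11, 10, 5/3, 7/5)
obs 3: x=1 → posterior Dirichlet(11, 11, 5/3, 7/5)
obs 4: x=1 → posterior Dirichlet(11, 12, 5/3, 7/5)
obs 5: x=1 → posterior Dirichlet(11, 13, 5/3, 7/5)
obs 6: x=0 → posterior Dirichlet(12, 13, 5/3, 7/5)
obs 7: x=2 → posterior Dirichlet(12, 13, 8/3, 7/5)
obs 8: x=0 → posterior Dirichlet(13, 13, 8/3, 7/5)
obs 9: x=1 → posterior Dirichlet(13, 14, 8/3, 7/5)
obs 10: x=0 → posterior Dirichlet(14, 14, 8/3, 7/5)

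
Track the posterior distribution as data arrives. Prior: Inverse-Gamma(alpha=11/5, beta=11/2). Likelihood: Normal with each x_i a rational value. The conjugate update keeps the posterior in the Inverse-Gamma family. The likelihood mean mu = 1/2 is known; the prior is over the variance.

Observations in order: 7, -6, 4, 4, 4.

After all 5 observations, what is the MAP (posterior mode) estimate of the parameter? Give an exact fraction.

obs 1: x=7 → posterior Inverse-Gamma(27/10, 213/8)
obs 2: x=-6 → posterior Inverse-Gamma(16/5, 191/4)
obs 3: x=4 → posterior Inverse-Gamma(37/10, 431/8)
obs 4: x=4 → posterior Inverse-Gamma(21/5, 60)
obs 5: x=4 → posterior Inverse-Gamma(47/10, 529/8)

2645/228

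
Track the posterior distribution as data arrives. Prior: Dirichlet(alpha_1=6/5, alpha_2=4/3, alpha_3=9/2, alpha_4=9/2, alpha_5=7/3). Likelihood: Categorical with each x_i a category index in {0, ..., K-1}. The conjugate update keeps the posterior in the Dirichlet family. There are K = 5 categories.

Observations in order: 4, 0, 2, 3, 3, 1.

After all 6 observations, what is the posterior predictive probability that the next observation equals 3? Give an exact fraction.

obs 1: x=4 → posterior Dirichlet(6/5, 4/3, 9/2, 9/2, 10/3)
obs 2: x=0 → posterior Dirichlet(11/5, 4/3, 9/2, 9/2, 10/3)
obs 3: x=2 → posterior Dirichlet(11/5, 4/3, 11/2, 9/2, 10/3)
obs 4: x=3 → posterior Dirichlet(11/5, 4/3, 11/2, 11/2, 10/3)
obs 5: x=3 → posterior Dirichlet(11/5, 4/3, 11/2, 13/2, 10/3)
obs 6: x=1 → posterior Dirichlet(11/5, 7/3, 11/2, 13/2, 10/3)

195/596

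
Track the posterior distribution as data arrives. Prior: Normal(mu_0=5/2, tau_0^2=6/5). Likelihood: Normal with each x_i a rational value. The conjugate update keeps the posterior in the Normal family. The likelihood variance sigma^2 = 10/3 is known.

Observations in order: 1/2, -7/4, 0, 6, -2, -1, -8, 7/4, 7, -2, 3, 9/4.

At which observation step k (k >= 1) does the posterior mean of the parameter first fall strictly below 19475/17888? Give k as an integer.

obs 1: x=1/2 → posterior Normal(67/34, 15/17)
obs 2: x=-7/4 → posterior Normal(205/172, 30/43)
obs 3: x=0 → posterior Normal(205/208, 15/26)
obs 4: x=6 → posterior Normal(421/244, 30/61)
obs 5: x=-2 → posterior Normal(349/280, 3/7)
obs 6: x=-1 → posterior Normal(313/316, 30/79)
obs 7: x=-8 → posterior Normal(25/352, 15/44)
obs 8: x=7/4 → posterior Normal(22/97, 30/97)
obs 9: x=7 → posterior Normal(85/106, 15/53)
obs 10: x=-2 → posterior Normal(67/115, 6/23)
obs 11: x=3 → posterior Normal(47/62, 15/62)
obs 12: x=9/4 → posterior Normal(457/532, 30/133)

k = 3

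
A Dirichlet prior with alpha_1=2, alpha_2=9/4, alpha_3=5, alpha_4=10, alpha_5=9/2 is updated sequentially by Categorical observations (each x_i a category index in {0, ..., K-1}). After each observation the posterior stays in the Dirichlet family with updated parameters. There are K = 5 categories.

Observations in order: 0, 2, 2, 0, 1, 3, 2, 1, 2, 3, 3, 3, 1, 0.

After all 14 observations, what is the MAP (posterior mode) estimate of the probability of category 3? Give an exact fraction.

obs 1: x=0 → posterior Dirichlet(3, 9/4, 5, 10, 9/2)
obs 2: x=2 → posterior Dirichlet(3, 9/4, 6, 10, 9/2)
obs 3: x=2 → posterior Dirichlet(3, 9/4, 7, 10, 9/2)
obs 4: x=0 → posterior Dirichlet(4, 9/4, 7, 10, 9/2)
obs 5: x=1 → posterior Dirichlet(4, 13/4, 7, 10, 9/2)
obs 6: x=3 → posterior Dirichlet(4, 13/4, 7, 11, 9/2)
obs 7: x=2 → posterior Dirichlet(4, 13/4, 8, 11, 9/2)
obs 8: x=1 → posterior Dirichlet(4, 17/4, 8, 11, 9/2)
obs 9: x=2 → posterior Dirichlet(4, 17/4, 9, 11, 9/2)
obs 10: x=3 → posterior Dirichlet(4, 17/4, 9, 12, 9/2)
obs 11: x=3 → posterior Dirichlet(4, 17/4, 9, 13, 9/2)
obs 12: x=3 → posterior Dirichlet(4, 17/4, 9, 14, 9/2)
obs 13: x=1 → posterior Dirichlet(4, 21/4, 9, 14, 9/2)
obs 14: x=0 → posterior Dirichlet(5, 21/4, 9, 14, 9/2)

52/131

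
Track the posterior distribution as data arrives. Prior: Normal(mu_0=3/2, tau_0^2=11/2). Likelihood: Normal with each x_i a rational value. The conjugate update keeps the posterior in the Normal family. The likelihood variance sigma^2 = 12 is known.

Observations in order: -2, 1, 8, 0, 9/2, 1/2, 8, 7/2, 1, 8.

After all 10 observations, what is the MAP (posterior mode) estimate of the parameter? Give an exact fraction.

obs 1: x=-2 → posterior Normal(2/5, 132/35)
obs 2: x=1 → posterior Normal(25/46, 66/23)
obs 3: x=8 → posterior Normal(113/57, 44/19)
obs 4: x=0 → posterior Normal(113/68, 33/17)
obs 5: x=9/2 → posterior Normal(325/158, 132/79)
obs 6: x=1/2 → posterior Normal(28/15, 22/15)
obs 7: x=8 → posterior Normal(256/101, 132/101)
obs 8: x=7/2 → posterior Normal(589/224, 33/28)
obs 9: x=1 → posterior Normal(611/246, 44/41)
obs 10: x=8 → posterior Normal(787/268, 66/67)

787/268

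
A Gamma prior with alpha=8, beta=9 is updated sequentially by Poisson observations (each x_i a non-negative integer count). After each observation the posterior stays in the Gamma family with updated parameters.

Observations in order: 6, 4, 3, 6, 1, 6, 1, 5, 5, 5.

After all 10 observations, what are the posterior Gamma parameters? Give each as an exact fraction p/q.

alpha=50, beta=19

obs 1: x=6 → posterior Gamma(14, 10)
obs 2: x=4 → posterior Gamma(18, 11)
obs 3: x=3 → posterior Gamma(21, 12)
obs 4: x=6 → posterior Gamma(27, 13)
obs 5: x=1 → posterior Gamma(28, 14)
obs 6: x=6 → posterior Gamma(34, 15)
obs 7: x=1 → posterior Gamma(35, 16)
obs 8: x=5 → posterior Gamma(40, 17)
obs 9: x=5 → posterior Gamma(45, 18)
obs 10: x=5 → posterior Gamma(50, 19)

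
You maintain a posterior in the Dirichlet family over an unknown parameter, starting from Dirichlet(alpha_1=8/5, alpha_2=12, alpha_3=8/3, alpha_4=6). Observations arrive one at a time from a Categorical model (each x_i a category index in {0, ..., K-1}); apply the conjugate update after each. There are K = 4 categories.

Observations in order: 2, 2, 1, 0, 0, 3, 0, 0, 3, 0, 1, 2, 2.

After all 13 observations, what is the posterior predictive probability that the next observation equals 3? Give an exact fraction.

120/529

obs 1: x=2 → posterior Dirichlet(8/5, 12, 11/3, 6)
obs 2: x=2 → posterior Dirichlet(8/5, 12, 14/3, 6)
obs 3: x=1 → posterior Dirichlet(8/5, 13, 14/3, 6)
obs 4: x=0 → posterior Dirichlet(13/5, 13, 14/3, 6)
obs 5: x=0 → posterior Dirichlet(18/5, 13, 14/3, 6)
obs 6: x=3 → posterior Dirichlet(18/5, 13, 14/3, 7)
obs 7: x=0 → posterior Dirichlet(23/5, 13, 14/3, 7)
obs 8: x=0 → posterior Dirichlet(28/5, 13, 14/3, 7)
obs 9: x=3 → posterior Dirichlet(28/5, 13, 14/3, 8)
obs 10: x=0 → posterior Dirichlet(33/5, 13, 14/3, 8)
obs 11: x=1 → posterior Dirichlet(33/5, 14, 14/3, 8)
obs 12: x=2 → posterior Dirichlet(33/5, 14, 17/3, 8)
obs 13: x=2 → posterior Dirichlet(33/5, 14, 20/3, 8)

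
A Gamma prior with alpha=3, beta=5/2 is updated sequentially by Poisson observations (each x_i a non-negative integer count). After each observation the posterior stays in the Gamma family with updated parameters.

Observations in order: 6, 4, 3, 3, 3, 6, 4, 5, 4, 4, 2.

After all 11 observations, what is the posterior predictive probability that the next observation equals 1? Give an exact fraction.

obs 1: x=6 → posterior Gamma(9, 7/2)
obs 2: x=4 → posterior Gamma(13, 9/2)
obs 3: x=3 → posterior Gamma(16, 11/2)
obs 4: x=3 → posterior Gamma(19, 13/2)
obs 5: x=3 → posterior Gamma(22, 15/2)
obs 6: x=6 → posterior Gamma(28, 17/2)
obs 7: x=4 → posterior Gamma(32, 19/2)
obs 8: x=5 → posterior Gamma(37, 21/2)
obs 9: x=4 → posterior Gamma(41, 23/2)
obs 10: x=4 → posterior Gamma(45, 25/2)
obs 11: x=2 → posterior Gamma(47, 27/2)

1766952069974187646950255222804424353682287834000607607510406650325882/15671259391994553286269466628053939798819183268421277818043959164621761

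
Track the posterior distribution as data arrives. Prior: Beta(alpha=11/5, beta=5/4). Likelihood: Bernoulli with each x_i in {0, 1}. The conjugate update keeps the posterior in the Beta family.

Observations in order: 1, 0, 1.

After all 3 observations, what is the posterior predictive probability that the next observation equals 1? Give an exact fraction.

obs 1: x=1 → posterior Beta(16/5, 5/4)
obs 2: x=0 → posterior Beta(16/5, 9/4)
obs 3: x=1 → posterior Beta(21/5, 9/4)

28/43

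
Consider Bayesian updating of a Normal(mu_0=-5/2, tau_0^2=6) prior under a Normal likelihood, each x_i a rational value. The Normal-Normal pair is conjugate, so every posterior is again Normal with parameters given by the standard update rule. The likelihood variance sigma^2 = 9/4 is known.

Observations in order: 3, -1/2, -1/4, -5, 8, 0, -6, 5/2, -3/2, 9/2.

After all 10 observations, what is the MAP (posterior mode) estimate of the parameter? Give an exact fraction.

obs 1: x=3 → posterior Normal(3/2, 18/11)
obs 2: x=-1/2 → posterior Normal(25/38, 18/19)
obs 3: x=-1/4 → posterior Normal(7/18, 2/3)
obs 4: x=-5 → posterior Normal(-59/70, 18/35)
obs 5: x=8 → posterior Normal(69/86, 18/43)
obs 6: x=0 → posterior Normal(23/34, 6/17)
obs 7: x=-6 → posterior Normal(-27/118, 18/59)
obs 8: x=5/2 → posterior Normal(13/134, 18/67)
obs 9: x=-3/2 → posterior Normal(-11/150, 6/25)
obs 10: x=9/2 → posterior Normal(61/166, 18/83)

61/166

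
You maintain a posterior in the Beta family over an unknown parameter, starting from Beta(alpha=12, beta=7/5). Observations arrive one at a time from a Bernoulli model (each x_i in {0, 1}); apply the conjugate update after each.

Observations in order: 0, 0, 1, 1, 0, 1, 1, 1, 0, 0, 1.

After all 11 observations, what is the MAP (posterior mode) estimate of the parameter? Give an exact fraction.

85/112

obs 1: x=0 → posterior Beta(12, 12/5)
obs 2: x=0 → posterior Beta(12, 17/5)
obs 3: x=1 → posterior Beta(13, 17/5)
obs 4: x=1 → posterior Beta(14, 17/5)
obs 5: x=0 → posterior Beta(14, 22/5)
obs 6: x=1 → posterior Beta(15, 22/5)
obs 7: x=1 → posterior Beta(16, 22/5)
obs 8: x=1 → posterior Beta(17, 22/5)
obs 9: x=0 → posterior Beta(17, 27/5)
obs 10: x=0 → posterior Beta(17, 32/5)
obs 11: x=1 → posterior Beta(18, 32/5)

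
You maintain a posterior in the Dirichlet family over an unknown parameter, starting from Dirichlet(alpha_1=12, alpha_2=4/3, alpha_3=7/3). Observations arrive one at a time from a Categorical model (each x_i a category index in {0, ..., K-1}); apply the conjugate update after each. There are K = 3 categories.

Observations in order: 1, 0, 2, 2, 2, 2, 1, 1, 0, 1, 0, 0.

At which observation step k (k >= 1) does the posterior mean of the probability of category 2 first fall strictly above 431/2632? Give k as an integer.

k = 3

obs 1: x=1 → posterior Dirichlet(12, 7/3, 7/3)
obs 2: x=0 → posterior Dirichlet(13, 7/3, 7/3)
obs 3: x=2 → posterior Dirichlet(13, 7/3, 10/3)
obs 4: x=2 → posterior Dirichlet(13, 7/3, 13/3)
obs 5: x=2 → posterior Dirichlet(13, 7/3, 16/3)
obs 6: x=2 → posterior Dirichlet(13, 7/3, 19/3)
obs 7: x=1 → posterior Dirichlet(13, 10/3, 19/3)
obs 8: x=1 → posterior Dirichlet(13, 13/3, 19/3)
obs 9: x=0 → posterior Dirichlet(14, 13/3, 19/3)
obs 10: x=1 → posterior Dirichlet(14, 16/3, 19/3)
obs 11: x=0 → posterior Dirichlet(15, 16/3, 19/3)
obs 12: x=0 → posterior Dirichlet(16, 16/3, 19/3)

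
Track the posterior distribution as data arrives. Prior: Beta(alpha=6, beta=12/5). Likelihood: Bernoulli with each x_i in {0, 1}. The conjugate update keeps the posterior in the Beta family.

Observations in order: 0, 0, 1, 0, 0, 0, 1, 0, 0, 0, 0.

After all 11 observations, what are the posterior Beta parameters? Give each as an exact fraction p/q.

alpha=8, beta=57/5

obs 1: x=0 → posterior Beta(6, 17/5)
obs 2: x=0 → posterior Beta(6, 22/5)
obs 3: x=1 → posterior Beta(7, 22/5)
obs 4: x=0 → posterior Beta(7, 27/5)
obs 5: x=0 → posterior Beta(7, 32/5)
obs 6: x=0 → posterior Beta(7, 37/5)
obs 7: x=1 → posterior Beta(8, 37/5)
obs 8: x=0 → posterior Beta(8, 42/5)
obs 9: x=0 → posterior Beta(8, 47/5)
obs 10: x=0 → posterior Beta(8, 52/5)
obs 11: x=0 → posterior Beta(8, 57/5)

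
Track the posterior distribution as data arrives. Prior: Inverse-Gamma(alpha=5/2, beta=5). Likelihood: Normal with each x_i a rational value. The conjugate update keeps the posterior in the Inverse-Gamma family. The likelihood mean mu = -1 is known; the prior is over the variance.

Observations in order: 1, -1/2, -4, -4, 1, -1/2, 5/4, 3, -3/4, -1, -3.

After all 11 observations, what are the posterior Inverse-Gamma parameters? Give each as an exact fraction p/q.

obs 1: x=1 → posterior Inverse-Gamma(3, 7)
obs 2: x=-1/2 → posterior Inverse-Gamma(7/2, 57/8)
obs 3: x=-4 → posterior Inverse-Gamma(4, 93/8)
obs 4: x=-4 → posterior Inverse-Gamma(9/2, 129/8)
obs 5: x=1 → posterior Inverse-Gamma(5, 145/8)
obs 6: x=-1/2 → posterior Inverse-Gamma(11/2, 73/4)
obs 7: x=5/4 → posterior Inverse-Gamma(6, 665/32)
obs 8: x=3 → posterior Inverse-Gamma(13/2, 921/32)
obs 9: x=-3/4 → posterior Inverse-Gamma(7, 461/16)
obs 10: x=-1 → posterior Inverse-Gamma(15/2, 461/16)
obs 11: x=-3 → posterior Inverse-Gamma(8, 493/16)

alpha=8, beta=493/16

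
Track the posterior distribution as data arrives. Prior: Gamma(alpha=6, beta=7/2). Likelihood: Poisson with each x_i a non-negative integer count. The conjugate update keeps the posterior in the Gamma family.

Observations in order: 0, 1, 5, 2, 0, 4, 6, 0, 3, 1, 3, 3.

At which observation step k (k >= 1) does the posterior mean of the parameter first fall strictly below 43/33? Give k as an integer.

obs 1: x=0 → posterior Gamma(6, 9/2)
obs 2: x=1 → posterior Gamma(7, 11/2)
obs 3: x=5 → posterior Gamma(12, 13/2)
obs 4: x=2 → posterior Gamma(14, 15/2)
obs 5: x=0 → posterior Gamma(14, 17/2)
obs 6: x=4 → posterior Gamma(18, 19/2)
obs 7: x=6 → posterior Gamma(24, 21/2)
obs 8: x=0 → posterior Gamma(24, 23/2)
obs 9: x=3 → posterior Gamma(27, 25/2)
obs 10: x=1 → posterior Gamma(28, 27/2)
obs 11: x=3 → posterior Gamma(31, 29/2)
obs 12: x=3 → posterior Gamma(34, 31/2)

k = 2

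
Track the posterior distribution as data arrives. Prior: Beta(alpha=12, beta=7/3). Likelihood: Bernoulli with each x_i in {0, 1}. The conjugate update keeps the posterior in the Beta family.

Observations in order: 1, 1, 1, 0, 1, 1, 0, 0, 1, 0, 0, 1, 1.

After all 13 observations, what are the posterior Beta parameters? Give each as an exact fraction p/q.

alpha=20, beta=22/3

obs 1: x=1 → posterior Beta(13, 7/3)
obs 2: x=1 → posterior Beta(14, 7/3)
obs 3: x=1 → posterior Beta(15, 7/3)
obs 4: x=0 → posterior Beta(15, 10/3)
obs 5: x=1 → posterior Beta(16, 10/3)
obs 6: x=1 → posterior Beta(17, 10/3)
obs 7: x=0 → posterior Beta(17, 13/3)
obs 8: x=0 → posterior Beta(17, 16/3)
obs 9: x=1 → posterior Beta(18, 16/3)
obs 10: x=0 → posterior Beta(18, 19/3)
obs 11: x=0 → posterior Beta(18, 22/3)
obs 12: x=1 → posterior Beta(19, 22/3)
obs 13: x=1 → posterior Beta(20, 22/3)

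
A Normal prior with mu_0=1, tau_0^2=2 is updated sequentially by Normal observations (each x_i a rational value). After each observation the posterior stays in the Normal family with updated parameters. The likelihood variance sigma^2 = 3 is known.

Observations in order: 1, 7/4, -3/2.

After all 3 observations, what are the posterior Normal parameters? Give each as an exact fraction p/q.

obs 1: x=1 → posterior Normal(1, 6/5)
obs 2: x=7/4 → posterior Normal(17/14, 6/7)
obs 3: x=-3/2 → posterior Normal(11/18, 2/3)

mu_0=11/18, tau_0^2=2/3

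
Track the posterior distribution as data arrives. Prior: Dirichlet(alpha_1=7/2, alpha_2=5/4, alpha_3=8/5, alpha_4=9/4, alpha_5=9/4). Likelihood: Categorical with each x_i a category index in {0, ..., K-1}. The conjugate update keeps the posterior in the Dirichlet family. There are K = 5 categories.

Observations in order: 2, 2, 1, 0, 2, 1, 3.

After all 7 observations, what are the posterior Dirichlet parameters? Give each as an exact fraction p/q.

alpha_1=9/2, alpha_2=13/4, alpha_3=23/5, alpha_4=13/4, alpha_5=9/4

obs 1: x=2 → posterior Dirichlet(7/2, 5/4, 13/5, 9/4, 9/4)
obs 2: x=2 → posterior Dirichlet(7/2, 5/4, 18/5, 9/4, 9/4)
obs 3: x=1 → posterior Dirichlet(7/2, 9/4, 18/5, 9/4, 9/4)
obs 4: x=0 → posterior Dirichlet(9/2, 9/4, 18/5, 9/4, 9/4)
obs 5: x=2 → posterior Dirichlet(9/2, 9/4, 23/5, 9/4, 9/4)
obs 6: x=1 → posterior Dirichlet(9/2, 13/4, 23/5, 9/4, 9/4)
obs 7: x=3 → posterior Dirichlet(9/2, 13/4, 23/5, 13/4, 9/4)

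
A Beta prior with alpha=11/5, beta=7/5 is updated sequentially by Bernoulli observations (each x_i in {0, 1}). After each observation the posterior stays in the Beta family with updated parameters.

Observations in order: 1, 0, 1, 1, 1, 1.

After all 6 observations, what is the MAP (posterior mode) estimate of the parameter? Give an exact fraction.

obs 1: x=1 → posterior Beta(16/5, 7/5)
obs 2: x=0 → posterior Beta(16/5, 12/5)
obs 3: x=1 → posterior Beta(21/5, 12/5)
obs 4: x=1 → posterior Beta(26/5, 12/5)
obs 5: x=1 → posterior Beta(31/5, 12/5)
obs 6: x=1 → posterior Beta(36/5, 12/5)

31/38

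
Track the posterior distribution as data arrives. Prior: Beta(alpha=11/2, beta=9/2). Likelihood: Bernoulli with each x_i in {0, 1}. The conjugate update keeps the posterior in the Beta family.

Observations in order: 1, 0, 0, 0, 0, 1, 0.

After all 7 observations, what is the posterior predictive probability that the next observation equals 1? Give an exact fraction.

obs 1: x=1 → posterior Beta(13/2, 9/2)
obs 2: x=0 → posterior Beta(13/2, 11/2)
obs 3: x=0 → posterior Beta(13/2, 13/2)
obs 4: x=0 → posterior Beta(13/2, 15/2)
obs 5: x=0 → posterior Beta(13/2, 17/2)
obs 6: x=1 → posterior Beta(15/2, 17/2)
obs 7: x=0 → posterior Beta(15/2, 19/2)

15/34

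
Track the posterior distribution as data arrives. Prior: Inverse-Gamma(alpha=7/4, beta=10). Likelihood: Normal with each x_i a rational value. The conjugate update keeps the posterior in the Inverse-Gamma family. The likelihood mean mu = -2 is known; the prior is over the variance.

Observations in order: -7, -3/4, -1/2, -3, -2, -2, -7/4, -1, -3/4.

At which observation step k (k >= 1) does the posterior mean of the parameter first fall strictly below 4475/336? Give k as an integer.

obs 1: x=-7 → posterior Inverse-Gamma(9/4, 45/2)
obs 2: x=-3/4 → posterior Inverse-Gamma(11/4, 745/32)
obs 3: x=-1/2 → posterior Inverse-Gamma(13/4, 781/32)
obs 4: x=-3 → posterior Inverse-Gamma(15/4, 797/32)
obs 5: x=-2 → posterior Inverse-Gamma(17/4, 797/32)
obs 6: x=-2 → posterior Inverse-Gamma(19/4, 797/32)
obs 7: x=-7/4 → posterior Inverse-Gamma(21/4, 399/16)
obs 8: x=-1 → posterior Inverse-Gamma(23/4, 407/16)
obs 9: x=-3/4 → posterior Inverse-Gamma(25/4, 839/32)

k = 2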